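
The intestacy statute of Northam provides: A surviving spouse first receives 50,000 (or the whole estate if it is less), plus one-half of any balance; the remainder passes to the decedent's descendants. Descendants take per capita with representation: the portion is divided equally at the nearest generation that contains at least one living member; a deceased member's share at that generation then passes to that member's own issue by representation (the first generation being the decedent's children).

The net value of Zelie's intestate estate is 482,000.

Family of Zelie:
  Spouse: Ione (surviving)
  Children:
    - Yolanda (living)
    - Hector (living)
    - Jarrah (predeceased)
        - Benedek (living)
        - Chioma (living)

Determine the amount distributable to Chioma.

Ione first takes 50,000, leaving a balance of 432,000. Ione then takes one-half of the balance (216,000), for a total of 266,000. The remaining 216,000 passes to the descendants.
The descendants' portion (216,000) is divided into 3 shares of 72,000: Yolanda and Hector each take 72,000; Jarrah's 72,000 share passes to Jarrah's issue.
Jarrah's share (72,000) is divided into 2 shares of 36,000: Benedek and Chioma each take 36,000.

Chioma receives 36,000.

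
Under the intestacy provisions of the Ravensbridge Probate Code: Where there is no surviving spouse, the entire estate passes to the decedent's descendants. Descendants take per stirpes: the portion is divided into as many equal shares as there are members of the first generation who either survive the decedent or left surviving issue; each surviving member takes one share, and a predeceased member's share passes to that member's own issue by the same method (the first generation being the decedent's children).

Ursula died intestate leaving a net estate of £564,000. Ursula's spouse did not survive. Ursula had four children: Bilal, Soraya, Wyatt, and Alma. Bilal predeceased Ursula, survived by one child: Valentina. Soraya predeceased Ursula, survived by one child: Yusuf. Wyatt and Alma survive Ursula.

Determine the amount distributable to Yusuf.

Yusuf receives £141,000.

The entire £564,000 passes to the descendants.
That amount (£564,000) is divided into 4 shares of £141,000: Wyatt and Alma each take £141,000; Bilal's £141,000 share passes to Bilal's issue; Soraya's £141,000 share passes to Soraya's issue.
Bilal's share (£141,000) passes entirely to Valentina.
Soraya's share (£141,000) passes entirely to Yusuf.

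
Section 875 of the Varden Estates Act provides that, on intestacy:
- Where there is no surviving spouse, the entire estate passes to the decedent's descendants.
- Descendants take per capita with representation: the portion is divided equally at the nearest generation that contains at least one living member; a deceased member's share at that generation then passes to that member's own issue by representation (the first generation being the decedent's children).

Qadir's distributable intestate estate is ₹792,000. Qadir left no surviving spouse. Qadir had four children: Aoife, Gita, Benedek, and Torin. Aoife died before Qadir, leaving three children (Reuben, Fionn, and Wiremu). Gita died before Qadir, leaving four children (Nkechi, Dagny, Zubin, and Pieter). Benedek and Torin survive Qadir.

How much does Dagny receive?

The entire ₹792,000 passes to the descendants.
That amount (₹792,000) is divided into 4 shares of ₹198,000: Benedek and Torin each take ₹198,000; Aoife's ₹198,000 share passes to Aoife's issue; Gita's ₹198,000 share passes to Gita's issue.
Aoife's share (₹198,000) is divided into 3 shares of ₹66,000: Reuben, Fionn, and Wiremu each take ₹66,000.
Gita's share (₹198,000) is divided into 4 shares of ₹49,500: Nkechi, Dagny, Zubin, and Pieter each take ₹49,500.

Dagny receives ₹49,500.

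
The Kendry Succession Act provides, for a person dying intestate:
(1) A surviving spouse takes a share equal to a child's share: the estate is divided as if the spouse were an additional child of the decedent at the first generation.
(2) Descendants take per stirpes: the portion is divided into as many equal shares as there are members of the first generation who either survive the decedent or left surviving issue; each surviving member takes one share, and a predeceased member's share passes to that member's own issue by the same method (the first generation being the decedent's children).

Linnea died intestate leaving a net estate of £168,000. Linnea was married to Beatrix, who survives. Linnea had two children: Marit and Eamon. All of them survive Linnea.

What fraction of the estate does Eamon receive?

The spouse counts as an additional share at the children's level, so there are 3 primary shares of £56,000. Beatrix takes one such share (£56,000).
The children's combined portion (£112,000) is divided into 2 shares of £56,000: Marit and Eamon each take £56,000.

Eamon receives 1/3 of the estate.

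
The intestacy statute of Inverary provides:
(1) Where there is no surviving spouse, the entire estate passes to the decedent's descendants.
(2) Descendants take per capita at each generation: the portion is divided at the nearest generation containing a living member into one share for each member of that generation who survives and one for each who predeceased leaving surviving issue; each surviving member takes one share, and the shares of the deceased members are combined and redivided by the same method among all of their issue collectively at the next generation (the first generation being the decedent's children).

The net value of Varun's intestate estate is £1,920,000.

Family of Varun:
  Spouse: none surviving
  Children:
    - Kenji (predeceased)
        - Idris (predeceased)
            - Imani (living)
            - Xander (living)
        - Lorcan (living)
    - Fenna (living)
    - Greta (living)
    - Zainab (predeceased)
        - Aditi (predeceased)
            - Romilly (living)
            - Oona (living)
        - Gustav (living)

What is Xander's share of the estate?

The entire £1,920,000 passes to the descendants.
That amount (£1,920,000) is divided at the children's generation into 4 shares of £480,000. Fenna and Greta each take £480,000. The 2 shares of the deceased (Kenji and Zainab) are combined into a pool of £960,000.
That pool (£960,000) is divided at the grandchildren's generation into 4 shares of £240,000. Lorcan and Gustav each take £240,000. The 2 shares of the deceased (Idris and Aditi) are combined into a pool of £480,000.
That pool (£480,000) is divided at the great-grandchildren's generation equally among Imani, Xander, Romilly, and Oona: £120,000 each.

Xander receives £120,000.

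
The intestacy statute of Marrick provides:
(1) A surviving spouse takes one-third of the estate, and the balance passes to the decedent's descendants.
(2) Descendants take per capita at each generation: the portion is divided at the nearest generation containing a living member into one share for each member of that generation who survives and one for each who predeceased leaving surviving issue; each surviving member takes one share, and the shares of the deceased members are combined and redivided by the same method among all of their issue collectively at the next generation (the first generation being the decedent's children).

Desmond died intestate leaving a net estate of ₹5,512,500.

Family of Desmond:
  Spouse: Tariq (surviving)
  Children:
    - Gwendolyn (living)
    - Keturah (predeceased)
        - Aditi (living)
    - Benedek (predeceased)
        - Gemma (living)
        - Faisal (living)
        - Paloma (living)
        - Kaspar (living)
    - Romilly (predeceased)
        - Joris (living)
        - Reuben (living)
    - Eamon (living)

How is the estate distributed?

Tariq takes one-third of ₹5,512,500 = ₹1,837,500. The remaining ₹3,675,000 passes to the descendants.
The descendants' portion (₹3,675,000) is divided at the children's generation into 5 shares of ₹735,000. Gwendolyn and Eamon each take ₹735,000. The 3 shares of the deceased (Keturah, Benedek, and Romilly) are combined into a pool of ₹2,205,000.
That pool (₹2,205,000) is divided at the grandchildren's generation equally among Aditi, Gemma, Faisal, Paloma, Kaspar, Joris, and Reuben: ₹315,000 each.

Tariq: ₹1,837,500; Gwendolyn: ₹735,000; Aditi: ₹315,000; Gemma: ₹315,000; Faisal: ₹315,000; Paloma: ₹315,000; Kaspar: ₹315,000; Joris: ₹315,000; Reuben: ₹315,000; Eamon: ₹735,000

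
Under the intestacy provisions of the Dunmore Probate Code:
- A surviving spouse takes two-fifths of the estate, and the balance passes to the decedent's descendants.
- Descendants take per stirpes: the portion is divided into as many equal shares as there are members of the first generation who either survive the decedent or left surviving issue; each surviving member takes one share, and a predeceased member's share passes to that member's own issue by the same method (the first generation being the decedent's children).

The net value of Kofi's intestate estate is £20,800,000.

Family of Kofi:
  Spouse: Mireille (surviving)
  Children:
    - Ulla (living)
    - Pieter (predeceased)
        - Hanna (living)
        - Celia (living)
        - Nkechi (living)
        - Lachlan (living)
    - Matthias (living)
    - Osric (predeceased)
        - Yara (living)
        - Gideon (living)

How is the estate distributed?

Mireille: £8,320,000; Ulla: £3,120,000; Hanna: £780,000; Celia: £780,000; Nkechi: £780,000; Lachlan: £780,000; Matthias: £3,120,000; Yara: £1,560,000; Gideon: £1,560,000

Mireille takes two-fifths of £20,800,000 = £8,320,000. The remaining £12,480,000 passes to the descendants.
The descendants' portion (£12,480,000) is divided into 4 shares of £3,120,000: Ulla and Matthias each take £3,120,000; Pieter's £3,120,000 share passes to Pieter's issue; Osric's £3,120,000 share passes to Osric's issue.
Pieter's share (£3,120,000) is divided into 4 shares of £780,000: Hanna, Celia, Nkechi, and Lachlan each take £780,000.
Osric's share (£3,120,000) is divided into 2 shares of £1,560,000: Yara and Gideon each take £1,560,000.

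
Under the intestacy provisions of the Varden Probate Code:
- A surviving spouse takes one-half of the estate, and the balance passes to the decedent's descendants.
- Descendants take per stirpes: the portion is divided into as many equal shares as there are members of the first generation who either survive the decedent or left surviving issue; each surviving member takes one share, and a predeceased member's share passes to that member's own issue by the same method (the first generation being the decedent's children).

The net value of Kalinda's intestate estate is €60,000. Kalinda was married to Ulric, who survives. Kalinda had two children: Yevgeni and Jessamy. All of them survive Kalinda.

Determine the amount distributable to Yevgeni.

Ulric takes one-half of €60,000 = €30,000. The remaining €30,000 passes to the descendants.
The descendants' portion (€30,000) is divided into 2 shares of €15,000: Yevgeni and Jessamy each take €15,000.

Yevgeni receives €15,000.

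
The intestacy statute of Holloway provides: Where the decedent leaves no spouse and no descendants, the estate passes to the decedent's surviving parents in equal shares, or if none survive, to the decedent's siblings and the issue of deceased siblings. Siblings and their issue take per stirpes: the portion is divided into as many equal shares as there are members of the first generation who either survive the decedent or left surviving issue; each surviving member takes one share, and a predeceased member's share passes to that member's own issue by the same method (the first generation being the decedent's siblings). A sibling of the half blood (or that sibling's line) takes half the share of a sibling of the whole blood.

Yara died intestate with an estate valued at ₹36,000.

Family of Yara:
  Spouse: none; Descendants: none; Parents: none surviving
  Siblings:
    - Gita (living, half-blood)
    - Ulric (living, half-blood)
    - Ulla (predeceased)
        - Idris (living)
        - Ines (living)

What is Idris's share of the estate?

Idris receives ₹9,000.

The entire ₹36,000 passes to the siblings and their issue.
Counting each half-blood sibling's line as half a unit, there are 2 units in ₹36,000, so one unit is ₹18,000. Whole-blood lines (Ulla) take ₹18,000 each; half-blood lines (Gita and Ulric) take ₹9,000 each.
Ulla's share (₹18,000) is divided into 2 shares of ₹9,000: Idris and Ines each take ₹9,000.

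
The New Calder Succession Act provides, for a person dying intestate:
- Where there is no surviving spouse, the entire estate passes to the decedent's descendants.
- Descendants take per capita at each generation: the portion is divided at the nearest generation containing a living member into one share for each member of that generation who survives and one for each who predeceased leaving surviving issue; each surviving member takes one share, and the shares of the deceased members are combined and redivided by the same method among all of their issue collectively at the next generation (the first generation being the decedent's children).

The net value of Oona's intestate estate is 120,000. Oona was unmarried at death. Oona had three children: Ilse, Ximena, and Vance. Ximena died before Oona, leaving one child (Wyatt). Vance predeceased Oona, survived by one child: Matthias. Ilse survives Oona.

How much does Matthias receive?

Matthias receives 40,000.

The entire 120,000 passes to the descendants.
That amount (120,000) is divided at the children's generation into 3 shares of 40,000. Ilse takes 40,000. The 2 shares of the deceased (Ximena and Vance) are combined into a pool of 80,000.
That pool (80,000) is divided at the grandchildren's generation equally among Wyatt and Matthias: 40,000 each.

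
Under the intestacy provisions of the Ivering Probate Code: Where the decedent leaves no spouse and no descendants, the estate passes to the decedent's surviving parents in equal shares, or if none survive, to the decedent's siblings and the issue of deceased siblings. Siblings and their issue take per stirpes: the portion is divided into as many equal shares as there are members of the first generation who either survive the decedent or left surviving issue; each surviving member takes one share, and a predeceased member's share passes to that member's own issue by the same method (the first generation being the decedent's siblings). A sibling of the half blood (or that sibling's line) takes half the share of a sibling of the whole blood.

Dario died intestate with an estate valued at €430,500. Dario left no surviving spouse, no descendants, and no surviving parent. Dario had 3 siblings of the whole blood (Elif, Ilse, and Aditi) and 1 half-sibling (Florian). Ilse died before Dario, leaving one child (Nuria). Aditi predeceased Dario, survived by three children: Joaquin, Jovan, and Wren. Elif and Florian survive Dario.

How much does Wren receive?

Wren receives €41,000.

The entire €430,500 passes to the siblings and their issue.
Counting each half-blood sibling's line as half a unit, there are 7/2 units in €430,500, so one unit is €123,000. Whole-blood lines (Elif, Ilse, and Aditi) take €123,000 each; half-blood lines (Florian) take €61,500 each.
Ilse's share (€123,000) passes entirely to Nuria.
Aditi's share (€123,000) is divided into 3 shares of €41,000: Joaquin, Jovan, and Wren each take €41,000.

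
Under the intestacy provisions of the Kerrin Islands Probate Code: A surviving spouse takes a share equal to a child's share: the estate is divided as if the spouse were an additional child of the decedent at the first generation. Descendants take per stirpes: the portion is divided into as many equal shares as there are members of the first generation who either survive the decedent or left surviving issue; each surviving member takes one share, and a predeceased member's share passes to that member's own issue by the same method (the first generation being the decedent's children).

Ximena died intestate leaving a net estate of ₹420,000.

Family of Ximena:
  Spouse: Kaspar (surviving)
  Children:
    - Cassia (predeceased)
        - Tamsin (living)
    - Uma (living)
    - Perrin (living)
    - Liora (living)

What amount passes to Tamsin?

Tamsin receives ₹84,000.

The spouse counts as an additional share at the children's level, so there are 5 primary shares of ₹84,000. Kaspar takes one such share (₹84,000).
The children's combined portion (₹336,000) is divided into 4 shares of ₹84,000: Uma, Perrin, and Liora each take ₹84,000; Cassia's ₹84,000 share passes to Cassia's issue.
Cassia's share (₹84,000) passes entirely to Tamsin.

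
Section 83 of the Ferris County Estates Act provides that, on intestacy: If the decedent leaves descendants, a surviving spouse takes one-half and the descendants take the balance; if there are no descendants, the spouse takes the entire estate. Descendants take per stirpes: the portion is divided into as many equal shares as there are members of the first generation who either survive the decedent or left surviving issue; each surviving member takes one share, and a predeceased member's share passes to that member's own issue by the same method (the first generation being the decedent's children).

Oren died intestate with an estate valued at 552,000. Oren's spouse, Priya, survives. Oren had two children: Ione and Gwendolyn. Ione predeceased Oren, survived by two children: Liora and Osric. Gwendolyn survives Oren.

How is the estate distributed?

Priya takes one-half of 552,000 = 276,000. The remaining 276,000 passes to the descendants.
The descendants' portion (276,000) is divided into 2 shares of 138,000: Gwendolyn takes 138,000; Ione's 138,000 share passes to Ione's issue.
Ione's share (138,000) is divided into 2 shares of 69,000: Liora and Osric each take 69,000.

Priya: 276,000; Liora: 69,000; Osric: 69,000; Gwendolyn: 138,000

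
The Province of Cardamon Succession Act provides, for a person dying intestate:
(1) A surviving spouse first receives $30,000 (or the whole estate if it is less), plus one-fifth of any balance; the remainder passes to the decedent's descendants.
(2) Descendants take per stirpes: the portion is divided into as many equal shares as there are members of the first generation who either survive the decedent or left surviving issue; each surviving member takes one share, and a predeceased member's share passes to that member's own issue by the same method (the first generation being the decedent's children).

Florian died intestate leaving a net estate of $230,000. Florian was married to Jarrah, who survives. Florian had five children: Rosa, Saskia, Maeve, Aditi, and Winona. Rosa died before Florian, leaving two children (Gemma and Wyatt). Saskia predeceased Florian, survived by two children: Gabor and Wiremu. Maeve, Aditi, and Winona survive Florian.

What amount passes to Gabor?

Gabor receives $16,000.

Jarrah first takes $30,000, leaving a balance of $200,000. Jarrah then takes one-fifth of the balance ($40,000), for a total of $70,000. The remaining $160,000 passes to the descendants.
The descendants' portion ($160,000) is divided into 5 shares of $32,000: Maeve, Aditi, and Winona each take $32,000; Rosa's $32,000 share passes to Rosa's issue; Saskia's $32,000 share passes to Saskia's issue.
Rosa's share ($32,000) is divided into 2 shares of $16,000: Gemma and Wyatt each take $16,000.
Saskia's share ($32,000) is divided into 2 shares of $16,000: Gabor and Wiremu each take $16,000.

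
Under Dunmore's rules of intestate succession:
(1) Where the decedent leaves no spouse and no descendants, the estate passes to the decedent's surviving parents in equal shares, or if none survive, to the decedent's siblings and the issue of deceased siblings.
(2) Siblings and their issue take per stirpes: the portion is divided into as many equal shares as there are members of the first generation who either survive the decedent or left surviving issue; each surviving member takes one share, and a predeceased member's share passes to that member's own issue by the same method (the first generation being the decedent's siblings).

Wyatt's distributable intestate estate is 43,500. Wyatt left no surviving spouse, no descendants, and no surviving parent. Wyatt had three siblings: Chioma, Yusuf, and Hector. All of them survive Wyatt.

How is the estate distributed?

The entire 43,500 passes to the siblings and their issue.
That amount (43,500) is divided into 3 shares of 14,500: Chioma, Yusuf, and Hector each take 14,500.

Chioma: 14,500; Yusuf: 14,500; Hector: 14,500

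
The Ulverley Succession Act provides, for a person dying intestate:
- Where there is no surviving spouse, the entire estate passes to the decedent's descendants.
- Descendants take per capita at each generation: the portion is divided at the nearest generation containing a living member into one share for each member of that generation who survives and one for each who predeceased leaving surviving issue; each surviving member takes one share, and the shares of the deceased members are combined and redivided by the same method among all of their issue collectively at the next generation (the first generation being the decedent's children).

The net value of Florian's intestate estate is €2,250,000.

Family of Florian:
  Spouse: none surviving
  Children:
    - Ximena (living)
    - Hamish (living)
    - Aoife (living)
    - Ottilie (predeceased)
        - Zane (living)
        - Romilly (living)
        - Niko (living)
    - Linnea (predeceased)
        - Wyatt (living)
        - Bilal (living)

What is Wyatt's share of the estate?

Wyatt receives €180,000.

The entire €2,250,000 passes to the descendants.
That amount (€2,250,000) is divided at the children's generation into 5 shares of €450,000. Ximena, Hamish, and Aoife each take €450,000. The 2 shares of the deceased (Ottilie and Linnea) are combined into a pool of €900,000.
That pool (€900,000) is divided at the grandchildren's generation equally among Zane, Romilly, Niko, Wyatt, and Bilal: €180,000 each.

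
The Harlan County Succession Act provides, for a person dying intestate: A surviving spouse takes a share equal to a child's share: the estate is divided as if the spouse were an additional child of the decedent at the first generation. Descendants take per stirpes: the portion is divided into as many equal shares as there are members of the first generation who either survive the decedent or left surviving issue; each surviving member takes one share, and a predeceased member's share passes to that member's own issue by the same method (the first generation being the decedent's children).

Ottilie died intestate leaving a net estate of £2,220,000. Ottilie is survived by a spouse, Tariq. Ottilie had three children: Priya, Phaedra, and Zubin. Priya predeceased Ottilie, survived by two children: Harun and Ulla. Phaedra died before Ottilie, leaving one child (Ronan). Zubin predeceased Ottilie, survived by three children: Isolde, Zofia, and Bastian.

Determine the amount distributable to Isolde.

Isolde receives £185,000.

The spouse counts as an additional share at the children's level, so there are 4 primary shares of £555,000. Tariq takes one such share (£555,000).
The children's combined portion (£1,665,000) is divided into 3 shares of £555,000: Priya's £555,000 share passes to Priya's issue; Phaedra's £555,000 share passes to Phaedra's issue; Zubin's £555,000 share passes to Zubin's issue.
Priya's share (£555,000) is divided into 2 shares of £277,500: Harun and Ulla each take £277,500.
Phaedra's share (£555,000) passes entirely to Ronan.
Zubin's share (£555,000) is divided into 3 shares of £185,000: Isolde, Zofia, and Bastian each take £185,000.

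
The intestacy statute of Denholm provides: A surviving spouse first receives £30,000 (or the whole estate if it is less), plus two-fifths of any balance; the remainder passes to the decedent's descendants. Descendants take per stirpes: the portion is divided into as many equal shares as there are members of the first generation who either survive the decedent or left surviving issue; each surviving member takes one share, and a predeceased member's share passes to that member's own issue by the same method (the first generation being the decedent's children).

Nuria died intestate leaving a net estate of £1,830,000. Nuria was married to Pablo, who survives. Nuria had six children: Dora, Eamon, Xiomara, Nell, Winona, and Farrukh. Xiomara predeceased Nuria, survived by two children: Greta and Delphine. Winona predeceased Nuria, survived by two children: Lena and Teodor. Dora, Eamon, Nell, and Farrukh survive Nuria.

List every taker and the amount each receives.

Pablo: £750,000; Dora: £180,000; Eamon: £180,000; Greta: £90,000; Delphine: £90,000; Nell: £180,000; Lena: £90,000; Teodor: £90,000; Farrukh: £180,000

Pablo first takes £30,000, leaving a balance of £1,800,000. Pablo then takes two-fifths of the balance (£720,000), for a total of £750,000. The remaining £1,080,000 passes to the descendants.
The descendants' portion (£1,080,000) is divided into 6 shares of £180,000: Dora, Eamon, Nell, and Farrukh each take £180,000; Xiomara's £180,000 share passes to Xiomara's issue; Winona's £180,000 share passes to Winona's issue.
Xiomara's share (£180,000) is divided into 2 shares of £90,000: Greta and Delphine each take £90,000.
Winona's share (£180,000) is divided into 2 shares of £90,000: Lena and Teodor each take £90,000.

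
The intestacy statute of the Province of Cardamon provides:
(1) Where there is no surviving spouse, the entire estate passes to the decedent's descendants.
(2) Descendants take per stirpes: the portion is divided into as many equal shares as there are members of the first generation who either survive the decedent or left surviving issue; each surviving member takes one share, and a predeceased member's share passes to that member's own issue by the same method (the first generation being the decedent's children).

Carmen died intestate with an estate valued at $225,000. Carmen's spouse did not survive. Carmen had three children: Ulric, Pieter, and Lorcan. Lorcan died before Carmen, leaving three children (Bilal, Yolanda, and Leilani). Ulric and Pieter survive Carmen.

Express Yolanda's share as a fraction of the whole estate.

The entire $225,000 passes to the descendants.
That amount ($225,000) is divided into 3 shares of $75,000: Ulric and Pieter each take $75,000; Lorcan's $75,000 share passes to Lorcan's issue.
Lorcan's share ($75,000) is divided into 3 shares of $25,000: Bilal, Yolanda, and Leilani each take $25,000.

Yolanda receives 1/9 of the estate.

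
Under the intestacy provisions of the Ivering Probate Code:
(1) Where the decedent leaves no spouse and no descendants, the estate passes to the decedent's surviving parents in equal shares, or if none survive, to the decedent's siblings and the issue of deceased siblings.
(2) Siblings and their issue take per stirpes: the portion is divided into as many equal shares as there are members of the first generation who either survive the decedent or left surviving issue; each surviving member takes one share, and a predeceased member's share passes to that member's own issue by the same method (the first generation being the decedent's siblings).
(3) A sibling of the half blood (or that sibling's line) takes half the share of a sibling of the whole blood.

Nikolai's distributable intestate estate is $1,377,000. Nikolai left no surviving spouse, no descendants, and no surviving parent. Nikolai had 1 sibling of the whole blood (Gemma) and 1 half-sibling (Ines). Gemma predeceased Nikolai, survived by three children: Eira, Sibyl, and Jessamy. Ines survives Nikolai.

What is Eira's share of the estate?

The entire $1,377,000 passes to the siblings and their issue.
Counting each half-blood sibling's line as half a unit, there are 3/2 units in $1,377,000, so one unit is $918,000. Whole-blood lines (Gemma) take $918,000 each; half-blood lines (Ines) take $459,000 each.
Gemma's share ($918,000) is divided into 3 shares of $306,000: Eira, Sibyl, and Jessamy each take $306,000.

Eira receives $306,000.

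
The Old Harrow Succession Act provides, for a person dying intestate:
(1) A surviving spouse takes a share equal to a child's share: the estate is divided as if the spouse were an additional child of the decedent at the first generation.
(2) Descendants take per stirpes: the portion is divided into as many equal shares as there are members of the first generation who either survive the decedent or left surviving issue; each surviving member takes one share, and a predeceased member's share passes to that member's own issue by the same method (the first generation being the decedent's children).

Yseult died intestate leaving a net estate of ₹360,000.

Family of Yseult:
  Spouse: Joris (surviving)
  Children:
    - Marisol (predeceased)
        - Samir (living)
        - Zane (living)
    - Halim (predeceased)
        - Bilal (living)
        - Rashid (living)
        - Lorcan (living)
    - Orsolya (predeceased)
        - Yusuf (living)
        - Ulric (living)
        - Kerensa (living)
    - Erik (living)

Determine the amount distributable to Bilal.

The spouse counts as an additional share at the children's level, so there are 5 primary shares of ₹72,000. Joris takes one such share (₹72,000).
The children's combined portion (₹288,000) is divided into 4 shares of ₹72,000: Erik takes ₹72,000; Marisol's ₹72,000 share passes to Marisol's issue; Halim's ₹72,000 share passes to Halim's issue; Orsolya's ₹72,000 share passes to Orsolya's issue.
Marisol's share (₹72,000) is divided into 2 shares of ₹36,000: Samir and Zane each take ₹36,000.
Halim's share (₹72,000) is divided into 3 shares of ₹24,000: Bilal, Rashid, and Lorcan each take ₹24,000.
Orsolya's share (₹72,000) is divided into 3 shares of ₹24,000: Yusuf, Ulric, and Kerensa each take ₹24,000.

Bilal receives ₹24,000.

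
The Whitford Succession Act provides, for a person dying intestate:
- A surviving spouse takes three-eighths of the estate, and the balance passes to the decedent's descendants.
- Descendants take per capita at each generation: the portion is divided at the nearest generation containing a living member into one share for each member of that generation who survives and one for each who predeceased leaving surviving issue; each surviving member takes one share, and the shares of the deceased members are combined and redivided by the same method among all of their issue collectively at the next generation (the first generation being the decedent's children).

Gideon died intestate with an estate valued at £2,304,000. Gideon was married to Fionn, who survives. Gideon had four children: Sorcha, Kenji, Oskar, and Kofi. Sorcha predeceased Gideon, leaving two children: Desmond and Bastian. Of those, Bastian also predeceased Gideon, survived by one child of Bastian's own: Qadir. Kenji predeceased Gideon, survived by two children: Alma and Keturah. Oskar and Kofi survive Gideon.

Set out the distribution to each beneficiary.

Fionn: £864,000; Desmond: £180,000; Qadir: £180,000; Alma: £180,000; Keturah: £180,000; Oskar: £360,000; Kofi: £360,000

Fionn takes three-eighths of £2,304,000 = £864,000. The remaining £1,440,000 passes to the descendants.
The descendants' portion (£1,440,000) is divided at the children's generation into 4 shares of £360,000. Oskar and Kofi each take £360,000. The 2 shares of the deceased (Sorcha and Kenji) are combined into a pool of £720,000.
That pool (£720,000) is divided at the grandchildren's generation into 4 shares of £180,000. Desmond, Alma, and Keturah each take £180,000. The remaining share for the deceased Bastian (£180,000) is carried to the next generation.
That pool (£180,000) passes entirely to Qadir, the sole taker at the great-grandchildren's generation.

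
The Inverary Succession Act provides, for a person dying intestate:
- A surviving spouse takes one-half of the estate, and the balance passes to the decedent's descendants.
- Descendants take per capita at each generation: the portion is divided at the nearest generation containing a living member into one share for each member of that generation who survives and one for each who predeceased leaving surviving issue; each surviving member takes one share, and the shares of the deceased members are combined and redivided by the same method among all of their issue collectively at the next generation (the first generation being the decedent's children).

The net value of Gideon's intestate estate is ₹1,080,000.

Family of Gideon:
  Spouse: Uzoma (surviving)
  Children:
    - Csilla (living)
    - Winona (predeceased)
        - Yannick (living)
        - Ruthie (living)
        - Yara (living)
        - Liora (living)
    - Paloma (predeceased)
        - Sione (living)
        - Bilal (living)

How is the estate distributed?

Uzoma: ₹540,000; Csilla: ₹180,000; Yannick: ₹60,000; Ruthie: ₹60,000; Yara: ₹60,000; Liora: ₹60,000; Sione: ₹60,000; Bilal: ₹60,000

Uzoma takes one-half of ₹1,080,000 = ₹540,000. The remaining ₹540,000 passes to the descendants.
The descendants' portion (₹540,000) is divided at the children's generation into 3 shares of ₹180,000. Csilla takes ₹180,000. The 2 shares of the deceased (Winona and Paloma) are combined into a pool of ₹360,000.
That pool (₹360,000) is divided at the grandchildren's generation equally among Yannick, Ruthie, Yara, Liora, Sione, and Bilal: ₹60,000 each.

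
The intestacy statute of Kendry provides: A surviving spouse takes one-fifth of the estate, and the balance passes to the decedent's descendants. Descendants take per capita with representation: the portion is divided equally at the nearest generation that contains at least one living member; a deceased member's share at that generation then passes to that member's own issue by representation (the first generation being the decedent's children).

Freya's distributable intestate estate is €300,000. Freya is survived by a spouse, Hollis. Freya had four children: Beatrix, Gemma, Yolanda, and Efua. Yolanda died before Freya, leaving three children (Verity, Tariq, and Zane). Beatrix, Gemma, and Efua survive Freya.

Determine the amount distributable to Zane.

Hollis takes one-fifth of €300,000 = €60,000. The remaining €240,000 passes to the descendants.
The descendants' portion (€240,000) is divided into 4 shares of €60,000: Beatrix, Gemma, and Efua each take €60,000; Yolanda's €60,000 share passes to Yolanda's issue.
Yolanda's share (€60,000) is divided into 3 shares of €20,000: Verity, Tariq, and Zane each take €20,000.

Zane receives €20,000.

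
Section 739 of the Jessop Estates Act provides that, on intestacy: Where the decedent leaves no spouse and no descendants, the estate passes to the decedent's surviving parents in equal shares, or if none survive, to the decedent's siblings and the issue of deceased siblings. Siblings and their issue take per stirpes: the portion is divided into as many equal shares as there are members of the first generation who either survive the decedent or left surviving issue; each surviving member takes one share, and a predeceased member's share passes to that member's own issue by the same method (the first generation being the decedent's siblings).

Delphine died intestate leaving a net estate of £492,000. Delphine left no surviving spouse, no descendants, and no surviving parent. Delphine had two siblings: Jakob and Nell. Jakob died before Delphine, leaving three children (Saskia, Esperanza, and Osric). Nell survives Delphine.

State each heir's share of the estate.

Saskia: £82,000; Esperanza: £82,000; Osric: £82,000; Nell: £246,000

The entire £492,000 passes to the siblings and their issue.
That amount (£492,000) is divided into 2 shares of £246,000: Nell takes £246,000; Jakob's £246,000 share passes to Jakob's issue.
Jakob's share (£246,000) is divided into 3 shares of £82,000: Saskia, Esperanza, and Osric each take £82,000.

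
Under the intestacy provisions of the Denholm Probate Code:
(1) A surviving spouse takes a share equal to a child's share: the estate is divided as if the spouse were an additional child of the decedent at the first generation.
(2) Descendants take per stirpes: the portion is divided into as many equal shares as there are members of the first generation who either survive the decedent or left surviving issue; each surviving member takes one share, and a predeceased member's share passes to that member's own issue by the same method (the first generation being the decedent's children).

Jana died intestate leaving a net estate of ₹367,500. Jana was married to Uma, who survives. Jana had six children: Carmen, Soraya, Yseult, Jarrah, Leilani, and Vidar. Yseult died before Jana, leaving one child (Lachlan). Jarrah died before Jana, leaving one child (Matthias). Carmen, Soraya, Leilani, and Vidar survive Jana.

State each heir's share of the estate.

Uma: ₹52,500; Carmen: ₹52,500; Soraya: ₹52,500; Lachlan: ₹52,500; Matthias: ₹52,500; Leilani: ₹52,500; Vidar: ₹52,500

The spouse counts as an additional share at the children's level, so there are 7 primary shares of ₹52,500. Uma takes one such share (₹52,500).
The children's combined portion (₹315,000) is divided into 6 shares of ₹52,500: Carmen, Soraya, Leilani, and Vidar each take ₹52,500; Yseult's ₹52,500 share passes to Yseult's issue; Jarrah's ₹52,500 share passes to Jarrah's issue.
Yseult's share (₹52,500) passes entirely to Lachlan.
Jarrah's share (₹52,500) passes entirely to Matthias.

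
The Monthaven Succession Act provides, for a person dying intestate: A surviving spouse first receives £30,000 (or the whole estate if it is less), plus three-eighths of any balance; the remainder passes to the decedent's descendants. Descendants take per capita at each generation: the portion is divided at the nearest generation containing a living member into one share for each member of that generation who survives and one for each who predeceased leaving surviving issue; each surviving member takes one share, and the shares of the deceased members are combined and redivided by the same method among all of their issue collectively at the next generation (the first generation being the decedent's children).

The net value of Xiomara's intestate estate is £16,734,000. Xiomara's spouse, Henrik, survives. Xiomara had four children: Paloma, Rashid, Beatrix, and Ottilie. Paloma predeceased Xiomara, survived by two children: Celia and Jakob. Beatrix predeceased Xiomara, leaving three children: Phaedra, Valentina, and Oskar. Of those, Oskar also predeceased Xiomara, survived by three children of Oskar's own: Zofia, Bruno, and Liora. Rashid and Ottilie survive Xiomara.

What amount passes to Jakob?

Jakob receives £1,044,000.

Henrik first takes £30,000, leaving a balance of £16,704,000. Henrik then takes three-eighths of the balance (£6,264,000), for a total of £6,294,000. The remaining £10,440,000 passes to the descendants.
The descendants' portion (£10,440,000) is divided at the children's generation into 4 shares of £2,610,000. Rashid and Ottilie each take £2,610,000. The 2 shares of the deceased (Paloma and Beatrix) are combined into a pool of £5,220,000.
That pool (£5,220,000) is divided at the grandchildren's generation into 5 shares of £1,044,000. Celia, Jakob, Phaedra, and Valentina each take £1,044,000. The remaining share for the deceased Oskar (£1,044,000) is carried to the next generation.
That pool (£1,044,000) is divided at the great-grandchildren's generation equally among Zofia, Bruno, and Liora: £348,000 each.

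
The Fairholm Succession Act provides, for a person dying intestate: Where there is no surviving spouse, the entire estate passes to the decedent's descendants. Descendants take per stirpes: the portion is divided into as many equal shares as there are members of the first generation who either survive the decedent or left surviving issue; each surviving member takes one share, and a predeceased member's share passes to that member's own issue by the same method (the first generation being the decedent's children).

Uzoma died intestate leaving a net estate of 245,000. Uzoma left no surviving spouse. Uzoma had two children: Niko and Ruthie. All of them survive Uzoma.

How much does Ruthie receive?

The entire 245,000 passes to the descendants.
That amount (245,000) is divided into 2 shares of 122,500: Niko and Ruthie each take 122,500.

Ruthie receives 122,500.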